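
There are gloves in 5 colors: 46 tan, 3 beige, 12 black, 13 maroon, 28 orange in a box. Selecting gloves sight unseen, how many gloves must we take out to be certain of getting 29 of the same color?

85

Treat the 5 colors as pigeonholes.
In the worst case we take at most 28 of each color, but all 3 beige, all 12 black, and all 13 maroon (fewer than 28), giving 28 + 3 + 12 + 13 + 28 = 84.
One more glove then forces some color to 29, so 84 + 1 = 85.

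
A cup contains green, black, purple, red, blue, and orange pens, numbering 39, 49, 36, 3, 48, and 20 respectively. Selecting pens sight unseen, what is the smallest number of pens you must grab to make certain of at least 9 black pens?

To avoid black pens as long as possible, exhaust the other 5 ink colors first.
The worst case draws every non-black pen first: 39 + 36 + 3 + 48 + 20 = 146.
The next 9 draws are then forced to be black, giving 146 + 9 = 155.

155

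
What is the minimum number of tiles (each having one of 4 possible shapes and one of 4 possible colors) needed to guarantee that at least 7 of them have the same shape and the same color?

97

There are 4 × 4 = 16 (shape, color) combinations acting as pigeonholes.
With 16 × 6 = 96 tiles we could place exactly 6 in each, with no (shape, color) pair reaching 7.
One more forces some (shape, color) pair to hold 7, so 96 + 1 = 97.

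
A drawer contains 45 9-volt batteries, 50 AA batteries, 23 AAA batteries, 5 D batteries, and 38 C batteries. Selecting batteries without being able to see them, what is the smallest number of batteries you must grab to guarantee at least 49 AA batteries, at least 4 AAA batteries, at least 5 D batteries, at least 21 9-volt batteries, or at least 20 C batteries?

The worst case stops just short of every target: 20 9-volt, 48 AA, 3 AAA, 4 D, 19 C — 20 + 48 + 3 + 4 + 19 = 94 batteries.
One more battery must push some type to its target, so 94 + 1 = 95.

95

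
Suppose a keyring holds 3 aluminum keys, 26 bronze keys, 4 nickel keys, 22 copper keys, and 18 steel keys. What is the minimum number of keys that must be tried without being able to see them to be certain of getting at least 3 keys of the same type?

11

The worst case takes 2 keys of each type without reaching 3 of any: 5 × 2 = 10.
The next key must bring some type to 3, so 10 + 1 = 11.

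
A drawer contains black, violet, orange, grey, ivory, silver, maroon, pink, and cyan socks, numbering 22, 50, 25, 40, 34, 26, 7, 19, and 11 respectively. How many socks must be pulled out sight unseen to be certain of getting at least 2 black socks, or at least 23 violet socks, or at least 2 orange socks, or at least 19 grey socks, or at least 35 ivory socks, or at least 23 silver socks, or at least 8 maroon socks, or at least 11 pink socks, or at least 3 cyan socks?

Each of the 9 colors has its own threshold; avoid all of them simultaneously.
The worst case stops just short of every target: 1 black, 22 violet, 1 orange, 18 grey, 34 ivory, 22 silver, 7 maroon, 10 pink, 2 cyan — 1 + 22 + 1 + 18 + 34 + 22 + 7 + 10 + 2 = 117 socks.
One more sock must push some color to its target, so 117 + 1 = 118.

118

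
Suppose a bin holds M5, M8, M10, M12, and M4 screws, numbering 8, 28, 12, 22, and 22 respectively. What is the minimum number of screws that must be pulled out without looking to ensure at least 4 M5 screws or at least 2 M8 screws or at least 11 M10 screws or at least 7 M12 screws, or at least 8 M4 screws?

28

The worst case stops just short of every target: 3 M5, 1 M8, 10 M10, 6 M12, 7 M4 — 3 + 1 + 10 + 6 + 7 = 27 screws.
One more screw must push some size to its target, so 27 + 1 = 28.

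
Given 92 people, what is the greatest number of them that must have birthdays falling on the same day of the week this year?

14

The 92 people fall into 7 days of the week.
If each of the 7 days of the week held at most 13, the total would be at most 7 × 13 = 91 < 92, a contradiction.
So at least one holds ⌈92/7⌉ = 14.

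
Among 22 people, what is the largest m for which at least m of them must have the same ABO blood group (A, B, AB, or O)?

There are 4 ABO blood groups, which serve as the pigeonholes.
If each of the 4 ABO blood groups held at most 5, the total would be at most 4 × 5 = 20 < 22, a contradiction.
So at least one holds ⌈22/4⌉ = 6.

6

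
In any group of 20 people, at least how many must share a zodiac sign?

There are 12 zodiac signs, which serve as the pigeonholes.
If each of the 12 zodiac signs held at most 1, the total would be at most 12 × 1 = 12 < 20, a contradiction.
So at least one holds ⌈20/12⌉ = 2.

2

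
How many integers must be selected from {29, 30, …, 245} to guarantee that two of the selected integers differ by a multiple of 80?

81

Group the integers by remainder mod 80; there are 80 residue classes, each nonempty in this range.
Choosing one from each class (80 integers) avoids any shared remainder.
One more choice must repeat a class, so two differ by a multiple of 80. Hence 80 + 1 = 81.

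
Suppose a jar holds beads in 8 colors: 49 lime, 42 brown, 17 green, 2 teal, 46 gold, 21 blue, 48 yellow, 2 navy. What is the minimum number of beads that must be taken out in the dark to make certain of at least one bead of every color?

226

The hardest color to obtain is teal: we could draw every other bead first — 227 − 2 = 225 beads — without a single teal one.
The next draw must be teal, so 225 + 1 = 226.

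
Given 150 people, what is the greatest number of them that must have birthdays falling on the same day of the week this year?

There are 7 days of the week, which serve as the pigeonholes.
If each of the 7 days of the week held at most 21, the total would be at most 7 × 21 = 147 < 150, a contradiction.
So at least one holds ⌈150/7⌉ = 22.

22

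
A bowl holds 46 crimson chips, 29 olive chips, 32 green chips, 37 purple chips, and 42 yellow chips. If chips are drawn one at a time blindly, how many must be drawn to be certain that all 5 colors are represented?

The hardest color to obtain is olive: we could draw every other chip first — 186 − 29 = 157 chips — without a single olive one.
The next draw must be olive, so 157 + 1 = 158.

158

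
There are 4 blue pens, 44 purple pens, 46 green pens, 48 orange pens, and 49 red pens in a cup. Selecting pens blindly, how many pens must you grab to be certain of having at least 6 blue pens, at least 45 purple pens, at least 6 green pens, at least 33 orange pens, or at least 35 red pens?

The worst case stops just short of every target: all 4 blue, 44 purple, 5 green, 32 orange, 34 red — 4 + 44 + 5 + 32 + 34 = 119 pens.
One more pen must push some ink color to its target, so 119 + 1 = 120.

120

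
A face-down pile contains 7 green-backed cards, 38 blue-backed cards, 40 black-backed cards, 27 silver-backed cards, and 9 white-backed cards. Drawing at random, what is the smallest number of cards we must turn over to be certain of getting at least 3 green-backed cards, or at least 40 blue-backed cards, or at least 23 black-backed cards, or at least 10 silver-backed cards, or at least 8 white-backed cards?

79

Each of the 5 back colors has its own threshold; avoid all of them simultaneously.
The worst case stops just short of every target: 2 green-backed, all 38 blue-backed, 22 black-backed, 9 silver-backed, 7 white-backed — 2 + 38 + 22 + 9 + 7 = 78 cards.
One more card must push some back color to its target, so 78 + 1 = 79.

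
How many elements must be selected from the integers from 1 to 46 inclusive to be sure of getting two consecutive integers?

Partition {1, …, 46} into 23 pairs: {1,2}, {3,4}, …, {45,46}.
Choosing 23 integers — say the 23 even numbers 2, 4, …, 46 — takes one from each pair and avoids the property.
Choosing 24 forces two into the same pair by pigeonhole, and those are consecutive. So 24.

24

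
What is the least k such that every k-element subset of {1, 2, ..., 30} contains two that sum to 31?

16

Partition {1, …, 30} into 15 pairs: {1,30}, {2,29}, …, {15,16}.
Choosing 15 integers — say the integers 1 through 15 — takes one from each pair and avoids the property.
Choosing 16 forces two into the same pair by pigeonhole, and those sum to 31. So 16.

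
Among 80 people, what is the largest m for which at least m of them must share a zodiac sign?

The 80 people fall into 12 zodiac signs.
If each of the 12 zodiac signs held at most 6, the total would be at most 12 × 6 = 72 < 80, a contradiction.
So at least one holds ⌈80/12⌉ = 7.

7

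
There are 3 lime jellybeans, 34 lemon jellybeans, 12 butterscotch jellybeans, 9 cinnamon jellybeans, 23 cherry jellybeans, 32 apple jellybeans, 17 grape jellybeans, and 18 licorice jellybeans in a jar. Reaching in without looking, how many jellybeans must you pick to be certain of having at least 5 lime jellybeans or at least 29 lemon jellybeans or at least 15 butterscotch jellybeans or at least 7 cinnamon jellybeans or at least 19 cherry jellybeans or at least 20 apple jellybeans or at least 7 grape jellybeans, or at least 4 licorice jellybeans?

96

The worst case stops just short of every target: all 3 lime, 28 lemon, all 12 butterscotch, 6 cinnamon, 18 cherry, 19 apple, 6 grape, 3 licorice — 3 + 28 + 12 + 6 + 18 + 19 + 6 + 3 = 95 jellybeans.
One more jellybean must push some flavor to its target, so 95 + 1 = 96.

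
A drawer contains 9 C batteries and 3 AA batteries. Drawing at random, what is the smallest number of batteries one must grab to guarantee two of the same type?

Treat the 2 types as pigeonholes.
The worst case takes 1 battery of each type without reaching 2 of any: 2 × 1 = 2.
The next battery must bring some type to 2, so 2 + 1 = 3.

3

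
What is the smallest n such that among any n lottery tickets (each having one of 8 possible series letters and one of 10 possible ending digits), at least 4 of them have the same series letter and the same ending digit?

There are 8 × 10 = 80 (series letter, ending digit) combinations acting as pigeonholes.
With 80 × 3 = 240 lottery tickets we could place exactly 3 in each, with no (series letter, ending digit) pair reaching 4.
One more forces some (series letter, ending digit) pair to hold 4, so 240 + 1 = 241.

241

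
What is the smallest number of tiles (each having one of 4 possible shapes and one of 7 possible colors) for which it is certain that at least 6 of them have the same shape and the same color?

There are 4 × 7 = 28 (shape, color) combinations acting as pigeonholes.
With 28 × 5 = 140 tiles we could place exactly 5 in each, with no (shape, color) pair reaching 6.
One more forces some (shape, color) pair to hold 6, so 140 + 1 = 141.

141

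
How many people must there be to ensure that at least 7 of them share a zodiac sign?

There are 12 zodiac signs acting as pigeonholes.
With 12 × 6 = 72 people we could place exactly 6 in each, with no class reaching 7.
One more forces some class to hold 7, so 72 + 1 = 73.

73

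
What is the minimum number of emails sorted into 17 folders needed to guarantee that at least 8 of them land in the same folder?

120

There are 17 folders acting as pigeonholes.
With 17 × 7 = 119 emails we could place exactly 7 in each, with no class reaching 8.
One more forces some class to hold 8, so 119 + 1 = 120.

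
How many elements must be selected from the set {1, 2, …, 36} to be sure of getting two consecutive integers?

Partition {1, …, 36} into 18 pairs: {1,2}, {3,4}, …, {35,36}.
Choosing 18 integers — say the 18 even numbers 2, 4, …, 36 — takes one from each pair and avoids the property.
Choosing 19 forces two into the same pair by pigeonhole, and those are consecutive. So 19.

19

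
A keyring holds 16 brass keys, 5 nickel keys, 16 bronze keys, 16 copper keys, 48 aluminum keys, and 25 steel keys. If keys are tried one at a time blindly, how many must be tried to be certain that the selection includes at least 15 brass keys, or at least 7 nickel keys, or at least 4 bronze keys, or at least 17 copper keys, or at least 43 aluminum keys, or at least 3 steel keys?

Each of the 6 types has its own threshold; avoid all of them simultaneously.
The worst case stops just short of every target: 14 brass, all 5 nickel, 3 bronze, 16 copper, 42 aluminum, 2 steel — 14 + 5 + 3 + 16 + 42 + 2 = 82 keys.
One more key must push some type to its target, so 82 + 1 = 83.

83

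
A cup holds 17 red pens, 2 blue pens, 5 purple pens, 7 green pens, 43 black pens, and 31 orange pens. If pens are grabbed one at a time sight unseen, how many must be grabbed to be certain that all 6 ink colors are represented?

104

The hardest ink color to obtain is blue: we could draw every other pen first — 105 − 2 = 103 pens — without a single blue one.
The next draw must be blue, so 103 + 1 = 104.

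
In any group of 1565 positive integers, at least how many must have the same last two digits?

16

There are 100 possible two-digit endings, which serve as the pigeonholes.
If each of the 100 possible two-digit endings held at most 15, the total would be at most 100 × 15 = 1500 < 1565, a contradiction.
So at least one holds ⌈1565/100⌉ = 16.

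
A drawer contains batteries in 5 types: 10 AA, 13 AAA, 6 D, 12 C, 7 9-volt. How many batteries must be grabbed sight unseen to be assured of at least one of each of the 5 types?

The hardest type to obtain is D: we could draw every other battery first — 48 − 6 = 42 batteries — without a single D one.
The next draw must be D, so 42 + 1 = 43.

43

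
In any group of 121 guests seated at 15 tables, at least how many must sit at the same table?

The 121 guests fall into 15 tables.
If each of the 15 tables held at most 8, the total would be at most 15 × 8 = 120 < 121, a contradiction.
So at least one holds ⌈121/15⌉ = 9.

9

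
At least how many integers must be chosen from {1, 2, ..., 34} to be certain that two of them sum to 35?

18

Partition {1, …, 34} into 17 pairs: {1,34}, {2,33}, …, {17,18}.
Choosing 17 integers — say the integers 1 through 17 — takes one from each pair and avoids the property.
Choosing 18 forces two into the same pair by pigeonhole, and those sum to 35. So 18.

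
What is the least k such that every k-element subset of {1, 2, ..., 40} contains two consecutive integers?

Partition {1, …, 40} into 20 pairs: {1,2}, {3,4}, …, {39,40}.
Choosing 20 integers — say the 20 even numbers 2, 4, …, 40 — takes one from each pair and avoids the property.
Choosing 21 forces two into the same pair by pigeonhole, and those are consecutive. So 21.

21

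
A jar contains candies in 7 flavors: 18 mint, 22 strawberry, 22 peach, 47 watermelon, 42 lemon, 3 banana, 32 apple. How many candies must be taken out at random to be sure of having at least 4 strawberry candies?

168

To avoid strawberry candies as long as possible, exhaust the other 6 flavors first.
The worst case draws every non-strawberry candy first: 18 + 22 + 47 + 42 + 3 + 32 = 164.
The next 4 draws are then forced to be strawberry, giving 164 + 4 = 168.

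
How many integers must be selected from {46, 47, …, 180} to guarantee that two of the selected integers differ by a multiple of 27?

Group the integers by remainder mod 27; there are 27 residue classes, each nonempty in this range.
Choosing one from each class (27 integers) avoids any shared remainder.
One more choice must repeat a class, so two differ by a multiple of 27. Hence 27 + 1 = 28.

28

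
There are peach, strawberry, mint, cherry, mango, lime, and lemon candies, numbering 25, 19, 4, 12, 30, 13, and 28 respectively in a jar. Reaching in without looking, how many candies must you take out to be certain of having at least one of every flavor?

128

The hardest flavor to obtain is mint: we could draw every other candy first — 131 − 4 = 127 candies — without a single mint one.
The next draw must be mint, so 127 + 1 = 128.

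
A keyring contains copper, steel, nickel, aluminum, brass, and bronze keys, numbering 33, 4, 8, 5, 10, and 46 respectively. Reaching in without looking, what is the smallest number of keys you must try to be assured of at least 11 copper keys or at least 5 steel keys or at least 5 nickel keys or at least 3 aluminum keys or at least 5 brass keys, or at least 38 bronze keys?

Each of the 6 types has its own threshold; avoid all of them simultaneously.
The worst case stops just short of every target: 10 copper, 4 steel, 4 nickel, 2 aluminum, 4 brass, 37 bronze — 10 + 4 + 4 + 2 + 4 + 37 = 61 keys.
One more key must push some type to its target, so 61 + 1 = 62.

62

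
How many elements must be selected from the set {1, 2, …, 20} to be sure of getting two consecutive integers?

Partition {1, …, 20} into 10 pairs: {1,2}, {3,4}, …, {19,20}.
Choosing 10 integers — say the 10 even numbers 2, 4, …, 20 — takes one from each pair and avoids the property.
Choosing 11 forces two into the same pair by pigeonhole, and those are consecutive. So 11.

11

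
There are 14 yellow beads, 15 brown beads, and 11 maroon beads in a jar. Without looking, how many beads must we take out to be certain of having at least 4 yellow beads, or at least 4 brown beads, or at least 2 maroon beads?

Each of the 3 colors has its own threshold; avoid all of them simultaneously.
The worst case stops just short of every target: 3 yellow, 3 brown, 1 maroon — 3 + 3 + 1 = 7 beads.
One more bead must push some color to its target, so 7 + 1 = 8.

8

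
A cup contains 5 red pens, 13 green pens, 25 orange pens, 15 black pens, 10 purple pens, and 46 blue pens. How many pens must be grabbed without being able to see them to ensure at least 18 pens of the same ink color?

78

In the worst case we take at most 17 of each ink color, but all 5 red, all 13 green, all 15 black, and all 10 purple (fewer than 17), giving 5 + 13 + 17 + 15 + 10 + 17 = 77.
One more pen then forces some ink color to 18, so 77 + 1 = 78.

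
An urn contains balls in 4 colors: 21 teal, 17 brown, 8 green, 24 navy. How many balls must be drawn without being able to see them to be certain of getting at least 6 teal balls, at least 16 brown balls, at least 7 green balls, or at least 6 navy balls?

The worst case stops just short of every target: 5 teal, 15 brown, 6 green, 5 navy — 5 + 15 + 6 + 5 = 31 balls.
One more ball must push some color to its target, so 31 + 1 = 32.

32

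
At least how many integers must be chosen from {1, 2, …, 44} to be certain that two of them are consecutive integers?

Partition {1, …, 44} into 22 pairs: {1,2}, {3,4}, …, {43,44}.
Choosing 22 integers — say the 22 even numbers 2, 4, …, 44 — takes one from each pair and avoids the property.
Choosing 23 forces two into the same pair by pigeonhole, and those are consecutive. So 23.

23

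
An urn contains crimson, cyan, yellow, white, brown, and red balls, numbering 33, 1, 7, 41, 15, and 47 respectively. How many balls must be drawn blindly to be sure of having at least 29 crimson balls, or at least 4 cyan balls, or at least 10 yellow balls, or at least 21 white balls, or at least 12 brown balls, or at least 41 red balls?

108

The worst case stops just short of every target: 28 crimson, all 1 cyan, all 7 yellow, 20 white, 11 brown, 40 red — 28 + 1 + 7 + 20 + 11 + 40 = 107 balls.
One more ball must push some color to its target, so 107 + 1 = 108.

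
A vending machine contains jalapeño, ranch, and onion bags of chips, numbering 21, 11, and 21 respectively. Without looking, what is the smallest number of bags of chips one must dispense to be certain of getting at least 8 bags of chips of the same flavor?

The worst case takes 7 bags of chips of each flavor without reaching 8 of any: 3 × 7 = 21.
The next bag of chips must bring some flavor to 8, so 21 + 1 = 22.

22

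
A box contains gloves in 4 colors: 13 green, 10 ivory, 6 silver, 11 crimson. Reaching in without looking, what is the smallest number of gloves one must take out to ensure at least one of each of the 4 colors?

The hardest color to obtain is silver: we could draw every other glove first — 40 − 6 = 34 gloves — without a single silver one.
The next draw must be silver, so 34 + 1 = 35.

35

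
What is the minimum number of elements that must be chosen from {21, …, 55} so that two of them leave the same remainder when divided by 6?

Use the pigeonhole principle on residue classes: group the integers by remainder mod 6; there are 6 residue classes, each nonempty in this range.
Choosing one from each class (6 integers) avoids any shared remainder.
One more choice must repeat a class, so two differ by a multiple of 6. Hence 6 + 1 = 7.

7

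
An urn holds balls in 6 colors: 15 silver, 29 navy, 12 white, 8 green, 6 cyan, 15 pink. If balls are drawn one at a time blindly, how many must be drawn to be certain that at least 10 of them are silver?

80

To avoid silver balls as long as possible, exhaust the other 5 colors first.
The worst case draws every non-silver ball first: 29 + 12 + 8 + 6 + 15 = 70.
The next 10 draws are then forced to be silver, giving 70 + 10 = 80.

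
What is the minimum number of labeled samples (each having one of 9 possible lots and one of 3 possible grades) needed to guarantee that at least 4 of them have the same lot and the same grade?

There are 9 × 3 = 27 (lot, grade) combinations acting as pigeonholes.
With 27 × 3 = 81 labeled samples we could place exactly 3 in each, with no (lot, grade) pair reaching 4.
One more forces some (lot, grade) pair to hold 4, so 81 + 1 = 82.

82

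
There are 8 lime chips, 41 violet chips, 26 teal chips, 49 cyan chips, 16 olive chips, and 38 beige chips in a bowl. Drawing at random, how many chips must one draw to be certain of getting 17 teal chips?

169

The worst case draws every non-teal chip first: 8 + 41 + 49 + 16 + 38 = 152.
The next 17 draws are then forced to be teal, giving 152 + 17 = 169.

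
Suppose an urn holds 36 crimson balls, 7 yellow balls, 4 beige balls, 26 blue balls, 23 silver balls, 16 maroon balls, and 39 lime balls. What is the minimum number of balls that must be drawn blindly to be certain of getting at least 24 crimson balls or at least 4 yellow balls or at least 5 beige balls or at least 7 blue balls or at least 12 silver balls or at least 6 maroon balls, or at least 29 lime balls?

Each of the 7 colors has its own threshold; avoid all of them simultaneously.
The worst case stops just short of every target: 23 crimson, 3 yellow, 4 beige, 6 blue, 11 silver, 5 maroon, 28 lime — 23 + 3 + 4 + 6 + 11 + 5 + 28 = 80 balls.
One more ball must push some color to its target, so 80 + 1 = 81.

81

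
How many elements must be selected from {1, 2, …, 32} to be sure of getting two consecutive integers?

Partition {1, …, 32} into 16 pairs: {1,2}, {3,4}, …, {31,32}.
Choosing 16 integers — say the 16 even numbers 2, 4, …, 32 — takes one from each pair and avoids the property.
Choosing 17 forces two into the same pair by pigeonhole, and those are consecutive. So 17.

17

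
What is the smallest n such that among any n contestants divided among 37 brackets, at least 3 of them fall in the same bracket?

75

There are 37 brackets acting as pigeonholes.
With 37 × 2 = 74 contestants we could place exactly 2 in each, with no class reaching 3.
One more forces some class to hold 3, so 74 + 1 = 75.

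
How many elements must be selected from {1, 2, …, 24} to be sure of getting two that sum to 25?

13

Partition {1, …, 24} into 12 pairs: {1,24}, {2,23}, …, {12,13}.
Choosing 12 integers — say the integers 1 through 12 — takes one from each pair and avoids the property.
Choosing 13 forces two into the same pair by pigeonhole, and those sum to 25. So 13.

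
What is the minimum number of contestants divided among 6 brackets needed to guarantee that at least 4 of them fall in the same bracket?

There are 6 brackets acting as pigeonholes.
With 6 × 3 = 18 contestants we could place exactly 3 in each, with no class reaching 4.
One more forces some class to hold 4, so 18 + 1 = 19.

19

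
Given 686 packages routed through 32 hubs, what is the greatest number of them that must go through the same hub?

If each of the 32 hubs held at most 21, the total would be at most 32 × 21 = 672 < 686, a contradiction.
So at least one holds ⌈686/32⌉ = 22.

22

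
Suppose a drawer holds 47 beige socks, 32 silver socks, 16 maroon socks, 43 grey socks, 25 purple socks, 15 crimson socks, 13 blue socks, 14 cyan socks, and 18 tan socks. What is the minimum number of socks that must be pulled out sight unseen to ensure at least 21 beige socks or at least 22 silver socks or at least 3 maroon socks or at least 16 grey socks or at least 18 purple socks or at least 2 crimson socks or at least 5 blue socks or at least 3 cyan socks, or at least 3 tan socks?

The worst case stops just short of every target: 20 beige, 21 silver, 2 maroon, 15 grey, 17 purple, 1 crimson, 4 blue, 2 cyan, 2 tan — 20 + 21 + 2 + 15 + 17 + 1 + 4 + 2 + 2 = 84 socks.
One more sock must push some color to its target, so 84 + 1 = 85.

85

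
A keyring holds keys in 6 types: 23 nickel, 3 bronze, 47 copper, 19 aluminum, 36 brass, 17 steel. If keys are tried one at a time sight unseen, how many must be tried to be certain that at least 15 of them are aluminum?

To avoid aluminum keys as long as possible, exhaust the other 5 types first.
The worst case draws every non-aluminum key first: 23 + 3 + 47 + 36 + 17 = 126.
The next 15 draws are then forced to be aluminum, giving 126 + 15 = 141.

141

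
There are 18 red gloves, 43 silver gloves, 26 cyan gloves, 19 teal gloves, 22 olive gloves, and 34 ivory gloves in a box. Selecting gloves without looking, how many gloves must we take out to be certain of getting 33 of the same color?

In the worst case we take at most 32 of each color, but all 18 red, all 26 cyan, all 19 teal, and all 22 olive (fewer than 32), giving 18 + 32 + 26 + 19 + 22 + 32 = 149.
One more glove then forces some color to 33, so 149 + 1 = 150.

150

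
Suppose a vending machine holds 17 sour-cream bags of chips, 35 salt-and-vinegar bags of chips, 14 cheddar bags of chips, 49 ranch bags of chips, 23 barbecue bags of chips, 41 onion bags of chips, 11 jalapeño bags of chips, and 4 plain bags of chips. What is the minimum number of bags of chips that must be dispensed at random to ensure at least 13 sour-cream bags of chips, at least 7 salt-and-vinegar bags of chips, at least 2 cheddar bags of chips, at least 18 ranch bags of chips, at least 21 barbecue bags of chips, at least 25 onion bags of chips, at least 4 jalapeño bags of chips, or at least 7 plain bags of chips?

Each of the 8 flavors has its own threshold; avoid all of them simultaneously.
The worst case stops just short of every target: 12 sour-cream, 6 salt-and-vinegar, 1 cheddar, 17 ranch, 20 barbecue, 24 onion, 3 jalapeño, all 4 plain — 12 + 6 + 1 + 17 + 20 + 24 + 3 + 4 = 87 bags of chips.
One more bag of chips must push some flavor to its target, so 87 + 1 = 88.

88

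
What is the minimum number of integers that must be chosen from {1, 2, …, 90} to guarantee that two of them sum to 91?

Partition {1, …, 90} into 45 pairs: {1,90}, {2,89}, …, {45,46}.
Choosing 45 integers — say the integers 1 through 45 — takes one from each pair and avoids the property.
Choosing 46 forces two into the same pair by pigeonhole, and those sum to 91. So 46.

46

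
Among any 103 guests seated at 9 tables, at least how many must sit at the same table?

12

The 103 guests fall into 9 tables.
If each of the 9 tables held at most 11, the total would be at most 9 × 11 = 99 < 103, a contradiction.
So at least one holds ⌈103/9⌉ = 12.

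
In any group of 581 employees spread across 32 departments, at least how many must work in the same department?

19

The 581 employees fall into 32 departments.
If each of the 32 departments held at most 18, the total would be at most 32 × 18 = 576 < 581, a contradiction.
So at least one holds ⌈581/32⌉ = 19.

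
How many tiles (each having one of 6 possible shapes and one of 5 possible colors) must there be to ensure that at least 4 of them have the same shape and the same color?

There are 6 × 5 = 30 (shape, color) combinations acting as pigeonholes.
With 30 × 3 = 90 tiles we could place exactly 3 in each, with no (shape, color) pair reaching 4.
One more forces some (shape, color) pair to hold 4, so 90 + 1 = 91.

91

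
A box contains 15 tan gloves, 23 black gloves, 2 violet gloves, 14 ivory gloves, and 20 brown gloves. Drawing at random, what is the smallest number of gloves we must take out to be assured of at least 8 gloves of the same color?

31

In the worst case we take at most 7 of each color, but all 2 violet (fewer than 7), giving 7 + 7 + 2 + 7 + 7 = 30.
One more glove then forces some color to 8, so 30 + 1 = 31.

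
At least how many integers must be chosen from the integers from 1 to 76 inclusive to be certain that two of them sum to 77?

39

Partition {1, …, 76} into 38 pairs: {1,76}, {2,75}, …, {38,39}.
Choosing 38 integers — say the integers 1 through 38 — takes one from each pair and avoids the property.
Choosing 39 forces two into the same pair by pigeonhole, and those sum to 77. So 39.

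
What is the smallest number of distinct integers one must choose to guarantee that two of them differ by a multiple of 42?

43

Two integers differ by a multiple of 42 exactly when they share a remainder mod 42.
There are 42 residue classes mod 42, so 42 integers can all lie in distinct classes.
One more integer must repeat a residue, giving a difference divisible by 42. So n = 42 + 1 = 43.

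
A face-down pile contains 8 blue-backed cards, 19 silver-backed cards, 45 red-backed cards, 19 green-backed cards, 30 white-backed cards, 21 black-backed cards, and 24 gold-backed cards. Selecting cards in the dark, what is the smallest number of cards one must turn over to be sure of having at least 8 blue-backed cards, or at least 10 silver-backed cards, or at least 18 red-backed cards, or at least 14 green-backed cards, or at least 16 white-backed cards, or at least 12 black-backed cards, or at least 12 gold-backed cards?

Each of the 7 back colors has its own threshold; avoid all of them simultaneously.
The worst case stops just short of every target: 7 blue-backed, 9 silver-backed, 17 red-backed, 13 green-backed, 15 white-backed, 11 black-backed, 11 gold-backed — 7 + 9 + 17 + 13 + 15 + 11 + 11 = 83 cards.
One more card must push some back color to its target, so 83 + 1 = 84.

84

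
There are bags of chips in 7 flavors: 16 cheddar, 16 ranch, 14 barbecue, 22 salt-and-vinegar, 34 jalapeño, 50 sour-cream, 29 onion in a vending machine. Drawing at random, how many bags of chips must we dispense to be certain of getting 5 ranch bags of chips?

170

The worst case draws every non-ranch bag of chips first: 16 + 14 + 22 + 34 + 50 + 29 = 165.
The next 5 draws are then forced to be ranch, giving 165 + 5 = 170.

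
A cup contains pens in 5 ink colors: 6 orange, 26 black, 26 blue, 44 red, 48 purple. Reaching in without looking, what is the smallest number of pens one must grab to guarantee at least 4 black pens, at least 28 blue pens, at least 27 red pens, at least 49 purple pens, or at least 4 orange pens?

107

Each of the 5 ink colors has its own threshold; avoid all of them simultaneously.
The worst case stops just short of every target: 3 orange, 3 black, all 26 blue, 26 red, 48 purple — 3 + 3 + 26 + 26 + 48 = 106 pens.
One more pen must push some ink color to its target, so 106 + 1 = 107.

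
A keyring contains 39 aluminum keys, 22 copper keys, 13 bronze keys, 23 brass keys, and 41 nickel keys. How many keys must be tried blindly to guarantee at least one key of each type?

126

The hardest type to obtain is bronze: we could draw every other key first — 138 − 13 = 125 keys — without a single bronze one.
The next draw must be bronze, so 125 + 1 = 126.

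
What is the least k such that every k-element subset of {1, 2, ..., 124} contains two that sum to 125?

63

Partition {1, …, 124} into 62 pairs: {1,124}, {2,123}, …, {62,63}.
Choosing 62 integers — say the integers 1 through 62 — takes one from each pair and avoids the property.
Choosing 63 forces two into the same pair by pigeonhole, and those sum to 125. So 63.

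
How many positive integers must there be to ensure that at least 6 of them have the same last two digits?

There are 100 possible two-digit endings acting as pigeonholes.
With 100 × 5 = 500 positive integers we could place exactly 5 in each, with no class reaching 6.
One more forces some class to hold 6, so 500 + 1 = 501.

501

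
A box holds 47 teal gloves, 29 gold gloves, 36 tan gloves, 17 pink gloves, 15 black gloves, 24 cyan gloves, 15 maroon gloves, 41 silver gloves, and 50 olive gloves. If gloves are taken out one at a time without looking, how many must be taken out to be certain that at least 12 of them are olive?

The worst case draws every non-olive glove first: 47 + 29 + 36 + 17 + 15 + 24 + 15 + 41 = 224.
The next 12 draws are then forced to be olive, giving 224 + 12 = 236.

236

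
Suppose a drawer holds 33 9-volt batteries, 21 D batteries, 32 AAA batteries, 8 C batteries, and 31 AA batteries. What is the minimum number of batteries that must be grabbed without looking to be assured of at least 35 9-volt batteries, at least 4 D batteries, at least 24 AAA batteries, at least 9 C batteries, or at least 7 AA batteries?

74

The worst case stops just short of every target: all 33 9-volt, 3 D, 23 AAA, 8 C, 6 AA — 33 + 3 + 23 + 8 + 6 = 73 batteries.
One more battery must push some type to its target, so 73 + 1 = 74.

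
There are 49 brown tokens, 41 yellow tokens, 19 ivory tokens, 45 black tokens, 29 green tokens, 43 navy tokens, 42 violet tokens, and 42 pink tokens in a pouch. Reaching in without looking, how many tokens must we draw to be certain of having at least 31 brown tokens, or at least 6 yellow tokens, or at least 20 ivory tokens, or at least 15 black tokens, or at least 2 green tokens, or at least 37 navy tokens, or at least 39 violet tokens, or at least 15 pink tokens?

158

Each of the 8 colors has its own threshold; avoid all of them simultaneously.
The worst case stops just short of every target: 30 brown, 5 yellow, 19 ivory, 14 black, 1 green, 36 navy, 38 violet, 14 pink — 30 + 5 + 19 + 14 + 1 + 36 + 38 + 14 = 157 tokens.
One more token must push some color to its target, so 157 + 1 = 158.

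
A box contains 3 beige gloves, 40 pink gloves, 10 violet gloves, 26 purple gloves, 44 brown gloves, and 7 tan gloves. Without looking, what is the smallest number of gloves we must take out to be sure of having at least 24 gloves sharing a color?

Treat the 6 colors as pigeonholes.
In the worst case we take at most 23 of each color, but all 3 beige, all 10 violet, and all 7 tan (fewer than 23), giving 3 + 23 + 10 + 23 + 23 + 7 = 89.
One more glove then forces some color to 24, so 89 + 1 = 90.

90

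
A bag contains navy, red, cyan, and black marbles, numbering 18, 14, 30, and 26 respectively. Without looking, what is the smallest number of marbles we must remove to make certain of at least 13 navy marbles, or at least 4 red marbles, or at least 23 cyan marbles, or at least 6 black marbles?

43

Each of the 4 colors has its own threshold; avoid all of them simultaneously.
The worst case stops just short of every target: 12 navy, 3 red, 22 cyan, 5 black — 12 + 3 + 22 + 5 = 42 marbles.
One more marble must push some color to its target, so 42 + 1 = 43.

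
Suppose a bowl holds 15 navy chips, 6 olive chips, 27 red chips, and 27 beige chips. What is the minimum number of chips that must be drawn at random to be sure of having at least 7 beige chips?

The worst case draws every non-beige chip first: 15 + 6 + 27 = 48.
The next 7 draws are then forced to be beige, giving 48 + 7 = 55.

55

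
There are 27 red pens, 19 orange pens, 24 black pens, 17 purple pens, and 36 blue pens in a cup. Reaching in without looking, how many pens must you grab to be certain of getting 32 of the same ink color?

119

In the worst case we take at most 31 of each ink color, but all 27 red, all 19 orange, all 24 black, and all 17 purple (fewer than 31), giving 27 + 19 + 24 + 17 + 31 = 118.
One more pen then forces some ink color to 32, so 118 + 1 = 119.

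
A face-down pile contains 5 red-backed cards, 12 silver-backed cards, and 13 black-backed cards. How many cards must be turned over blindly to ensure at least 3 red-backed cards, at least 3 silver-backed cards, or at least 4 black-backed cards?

The worst case stops just short of every target: 2 red-backed, 2 silver-backed, 3 black-backed — 2 + 2 + 3 = 7 cards.
One more card must push some back color to its target, so 7 + 1 = 8.

8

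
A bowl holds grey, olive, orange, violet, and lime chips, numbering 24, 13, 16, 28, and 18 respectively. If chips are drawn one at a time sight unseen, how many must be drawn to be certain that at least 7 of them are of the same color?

Treat the 5 colors as pigeonholes.
The worst case takes 6 chips of each color without reaching 7 of any: 5 × 6 = 30.
The next chip must bring some color to 7, so 30 + 1 = 31.

31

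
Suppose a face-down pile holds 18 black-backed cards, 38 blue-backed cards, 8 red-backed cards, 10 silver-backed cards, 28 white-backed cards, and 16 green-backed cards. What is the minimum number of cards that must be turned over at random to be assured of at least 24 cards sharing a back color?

Treat the 6 back colors as pigeonholes.
In the worst case we take at most 23 of each back color, but all 18 black-backed, all 8 red-backed, all 10 silver-backed, and all 16 green-backed (fewer than 23), giving 18 + 23 + 8 + 10 + 23 + 16 = 98.
One more card then forces some back color to 24, so 98 + 1 = 99.

99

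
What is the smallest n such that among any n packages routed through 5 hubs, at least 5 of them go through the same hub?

There are 5 hubs acting as pigeonholes.
With 5 × 4 = 20 packages we could place exactly 4 in each, with no class reaching 5.
One more forces some class to hold 5, so 20 + 1 = 21.

21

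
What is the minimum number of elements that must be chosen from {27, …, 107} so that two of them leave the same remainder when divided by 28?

29

Group the integers by remainder mod 28; there are 28 residue classes, each nonempty in this range.
Choosing one from each class (28 integers) avoids any shared remainder.
One more choice must repeat a class, so two differ by a multiple of 28. Hence 28 + 1 = 29.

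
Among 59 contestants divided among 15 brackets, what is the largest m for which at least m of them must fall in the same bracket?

If each of the 15 brackets held at most 3, the total would be at most 15 × 3 = 45 < 59, a contradiction.
So at least one holds ⌈59/15⌉ = 4.

4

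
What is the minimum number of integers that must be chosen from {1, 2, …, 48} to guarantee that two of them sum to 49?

25

Partition {1, …, 48} into 24 pairs: {1,48}, {2,47}, …, {24,25}.
Choosing 24 integers — say the integers 1 through 24 — takes one from each pair and avoids the property.
Choosing 25 forces two into the same pair by pigeonhole, and those sum to 49. So 25.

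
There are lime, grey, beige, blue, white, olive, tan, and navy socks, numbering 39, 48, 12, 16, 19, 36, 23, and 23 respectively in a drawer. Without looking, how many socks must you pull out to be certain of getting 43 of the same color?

In the worst case we take at most 42 of each color, but all 39 lime, all 12 beige, all 16 blue, all 19 white, all 36 olive, all 23 tan, and all 23 navy (fewer than 42), giving 39 + 42 + 12 + 16 + 19 + 36 + 23 + 23 = 210.
One more sock then forces some color to 43, so 210 + 1 = 211.

211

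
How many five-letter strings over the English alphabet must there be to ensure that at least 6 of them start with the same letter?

131

There are 26 possible first letters acting as pigeonholes.
With 26 × 5 = 130 five-letter strings over the English alphabet we could place exactly 5 in each, with no class reaching 6.
One more forces some class to hold 6, so 130 + 1 = 131.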